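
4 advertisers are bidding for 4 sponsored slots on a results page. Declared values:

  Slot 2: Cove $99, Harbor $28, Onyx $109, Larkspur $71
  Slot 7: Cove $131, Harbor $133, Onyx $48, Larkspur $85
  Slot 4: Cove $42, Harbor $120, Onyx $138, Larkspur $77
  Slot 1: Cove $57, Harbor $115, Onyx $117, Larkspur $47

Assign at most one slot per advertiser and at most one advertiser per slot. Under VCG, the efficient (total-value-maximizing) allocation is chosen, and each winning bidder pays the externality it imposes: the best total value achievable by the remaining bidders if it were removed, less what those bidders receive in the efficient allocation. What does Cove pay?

Efficient allocation: Cove→Slot 7 ($131), Harbor→Slot 1 ($115), Onyx→Slot 4 ($138), Larkspur→Slot 2 ($71); total welfare W = $455.
Cove receives Slot 7 at value $131, so the others get W − 131 = $324.
Without Cove: best allocation of the remaining 3 bidders over all 4 slots is Harbor→Slot 7 ($133), Onyx→Slot 4 ($138), Larkspur→Slot 2 ($71), total $342.
VCG payment = (others' best without Cove) − (others' welfare with Cove) = 342 − 324 = $18.

Cove pays $18.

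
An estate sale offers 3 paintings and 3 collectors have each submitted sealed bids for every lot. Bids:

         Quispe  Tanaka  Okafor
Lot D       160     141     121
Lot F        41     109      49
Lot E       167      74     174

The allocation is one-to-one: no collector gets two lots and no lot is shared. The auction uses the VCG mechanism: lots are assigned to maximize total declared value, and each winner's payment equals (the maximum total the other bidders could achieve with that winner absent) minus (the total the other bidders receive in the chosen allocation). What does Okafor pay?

Okafor pays $39.

Efficient allocation: Quispe→Lot D ($160), Tanaka→Lot F ($109), Okafor→Lot E ($174); total welfare W = $443.
Okafor receives Lot E at value $174, so the others get W − 174 = $269.
Without Okafor: best allocation of the remaining 2 bidders over all 3 lots is Quispe→Lot E ($167), Tanaka→Lot D ($141), total $308.
VCG payment = (others' best without Okafor) − (others' welfare with Okafor) = 308 − 269 = $39.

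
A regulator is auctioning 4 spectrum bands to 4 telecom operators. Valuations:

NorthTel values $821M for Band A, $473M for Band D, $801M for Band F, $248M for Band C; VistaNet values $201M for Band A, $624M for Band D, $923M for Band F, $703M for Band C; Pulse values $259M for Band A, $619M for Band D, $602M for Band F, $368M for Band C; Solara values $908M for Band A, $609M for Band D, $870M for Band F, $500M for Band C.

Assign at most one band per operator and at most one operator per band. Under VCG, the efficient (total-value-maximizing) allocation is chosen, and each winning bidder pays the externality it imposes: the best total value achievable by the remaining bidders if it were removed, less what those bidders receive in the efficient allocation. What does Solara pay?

Efficient allocation: NorthTel→Band F ($801M), VistaNet→Band C ($703M), Pulse→Band D ($619M), Solara→Band A ($908M); total welfare W = $3031M.
Solara receives Band A at value $908M, so the others get W − 908 = $2123M.
Without Solara: best allocation of the remaining 3 bidders over all 4 bands is NorthTel→Band A ($821M), VistaNet→Band F ($923M), Pulse→Band D ($619M), total $2363M.
VCG payment = (others' best without Solara) − (others' welfare with Solara) = 2363 − 2123 = $240M.

Solara pays $240M.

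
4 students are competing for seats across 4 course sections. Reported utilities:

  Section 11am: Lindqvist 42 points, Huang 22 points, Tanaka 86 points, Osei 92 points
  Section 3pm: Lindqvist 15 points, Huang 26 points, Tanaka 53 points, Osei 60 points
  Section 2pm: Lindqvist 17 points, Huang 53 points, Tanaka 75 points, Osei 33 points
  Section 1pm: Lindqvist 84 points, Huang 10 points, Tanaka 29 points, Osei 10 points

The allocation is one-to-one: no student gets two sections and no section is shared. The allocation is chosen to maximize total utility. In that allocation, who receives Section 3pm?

Optimal: Lindqvist→Section 1pm (84 points), Huang→Section 2pm (53 points), Tanaka→Section 11am (86 points), Osei→Section 3pm (60 points) — total 84+53+86+60 = 283 points.
Max-entry greedy (repeatedly take the single best remaining cell) gives 277 points, worse by 6.
Next-best assignment: Lindqvist→Section 1pm, Huang→Section 2pm, Tanaka→Section 3pm, Osei→Section 11am = 282 points.
Every other assignment is strictly worse.
Osei's own top section is Section 11am (92 points), but forcing Osei→Section 11am and reassigning the rest optimally gives only 282 points — worse by 1.

Osei receives Section 3pm.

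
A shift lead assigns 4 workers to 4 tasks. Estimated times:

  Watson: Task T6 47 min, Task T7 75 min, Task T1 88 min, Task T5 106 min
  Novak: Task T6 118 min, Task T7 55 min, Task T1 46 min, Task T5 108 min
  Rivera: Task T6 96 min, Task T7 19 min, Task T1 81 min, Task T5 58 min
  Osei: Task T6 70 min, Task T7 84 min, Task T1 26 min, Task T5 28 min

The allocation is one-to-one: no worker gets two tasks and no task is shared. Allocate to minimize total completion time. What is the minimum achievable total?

Optimal: Watson→Task T6 (47 min), Novak→Task T1 (46 min), Rivera→Task T7 (19 min), Osei→Task T5 (28 min) — total 47+46+19+28 = 140 min.
Column-greedy (each task in turn goes to its cheapest remaining worker) gives 200 min, worse by 60.

Minimum total: 140 min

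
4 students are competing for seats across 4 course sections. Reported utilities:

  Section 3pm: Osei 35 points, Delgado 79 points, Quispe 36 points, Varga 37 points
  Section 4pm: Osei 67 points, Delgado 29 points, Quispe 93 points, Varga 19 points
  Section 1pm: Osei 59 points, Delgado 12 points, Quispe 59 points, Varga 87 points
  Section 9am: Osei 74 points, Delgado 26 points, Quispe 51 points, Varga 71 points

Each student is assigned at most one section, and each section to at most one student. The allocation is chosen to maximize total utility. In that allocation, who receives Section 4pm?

Quispe receives Section 4pm.

Optimal: Osei→Section 9am (74 points), Delgado→Section 3pm (79 points), Quispe→Section 4pm (93 points), Varga→Section 1pm (87 points) — total 74+79+93+87 = 333 points.
Next-best assignment: Osei→Section 1pm, Delgado→Section 3pm, Quispe→Section 4pm, Varga→Section 9am = 302 points.
No other one-to-one assignment exceeds 333 points.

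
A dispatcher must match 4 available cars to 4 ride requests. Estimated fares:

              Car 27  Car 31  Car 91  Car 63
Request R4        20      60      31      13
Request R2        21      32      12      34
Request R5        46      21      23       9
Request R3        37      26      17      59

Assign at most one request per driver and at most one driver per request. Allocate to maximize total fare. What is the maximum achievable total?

This is a one-to-one assignment (maximum-weight bipartite matching).
Optimal: Car 27→Request R5 ($46), Car 31→Request R4 ($60), Car 91→Request R2 ($12), Car 63→Request R3 ($59) — total 46+60+12+59 = $177.
Row-greedy (each driver in turn takes its best remaining request) gives $157, worse by 20.
Next-best assignment: Car 27→Request R5, Car 31→Request R2, Car 91→Request R4, Car 63→Request R3 = $168.
Swapping Car 27↔Car 63 (Car 27→Request R3 $37, Car 63→Request R5 $9) loses 59.

Max total: $177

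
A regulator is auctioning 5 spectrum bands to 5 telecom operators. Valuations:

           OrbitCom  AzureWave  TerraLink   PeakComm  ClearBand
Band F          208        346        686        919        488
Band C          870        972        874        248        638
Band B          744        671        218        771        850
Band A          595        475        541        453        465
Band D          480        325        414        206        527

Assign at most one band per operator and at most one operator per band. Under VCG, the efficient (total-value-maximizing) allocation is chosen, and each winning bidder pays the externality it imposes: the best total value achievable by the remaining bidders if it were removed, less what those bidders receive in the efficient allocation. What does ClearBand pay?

Efficient allocation: OrbitCom→Band D ($480M), AzureWave→Band C ($972M), TerraLink→Band A ($541M), PeakComm→Band F ($919M), ClearBand→Band B ($850M); total welfare W = $3762M.
ClearBand receives Band B at value $850M, so the others get W − 850 = $2912M.
Without ClearBand: best allocation of the remaining 4 bidders over all 5 bands is OrbitCom→Band B ($744M), AzureWave→Band C ($972M), TerraLink→Band A ($541M), PeakComm→Band F ($919M), total $3176M.
VCG payment = (others' best without ClearBand) − (others' welfare with ClearBand) = 3176 − 2912 = $264M.

ClearBand pays $264M.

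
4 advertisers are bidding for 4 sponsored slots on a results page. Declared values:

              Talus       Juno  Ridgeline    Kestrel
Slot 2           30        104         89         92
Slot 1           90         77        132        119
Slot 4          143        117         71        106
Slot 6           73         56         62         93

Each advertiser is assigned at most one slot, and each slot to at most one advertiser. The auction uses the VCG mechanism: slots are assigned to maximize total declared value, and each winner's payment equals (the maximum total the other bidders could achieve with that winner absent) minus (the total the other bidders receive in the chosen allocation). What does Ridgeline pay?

Efficient allocation: Talus→Slot 4 ($143), Juno→Slot 2 ($104), Ridgeline→Slot 1 ($132), Kestrel→Slot 6 ($93); total welfare W = $472.
Ridgeline receives Slot 1 at value $132, so the others get W − 132 = $340.
Without Ridgeline: best allocation of the remaining 3 bidders over all 4 slots is Talus→Slot 4 ($143), Juno→Slot 2 ($104), Kestrel→Slot 1 ($119), total $366.
VCG payment = (others' best without Ridgeline) − (others' welfare with Ridgeline) = 366 − 340 = $26.

Ridgeline pays $26.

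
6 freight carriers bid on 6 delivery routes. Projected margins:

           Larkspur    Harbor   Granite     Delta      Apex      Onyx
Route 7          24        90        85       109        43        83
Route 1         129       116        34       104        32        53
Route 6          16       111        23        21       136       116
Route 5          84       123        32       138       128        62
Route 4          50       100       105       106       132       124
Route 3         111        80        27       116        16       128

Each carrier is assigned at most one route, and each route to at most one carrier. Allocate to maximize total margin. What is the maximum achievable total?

Optimal: Larkspur→Route 1 ($129k), Harbor→Route 5 ($123k), Granite→Route 4 ($105k), Delta→Route 7 ($109k), Apex→Route 6 ($136k), Onyx→Route 3 ($128k) — total 129+123+105+109+136+128 = $730k.
Column-greedy (each route in turn goes to its best remaining carrier) gives $648k, worse by 82.
Next-best assignment: Larkspur→Route 1, Harbor→Route 7, Granite→Route 4, Delta→Route 5, Apex→Route 6, Onyx→Route 3 = $726k.
Checked against all permutations: $730k is optimal.

Max total: $730k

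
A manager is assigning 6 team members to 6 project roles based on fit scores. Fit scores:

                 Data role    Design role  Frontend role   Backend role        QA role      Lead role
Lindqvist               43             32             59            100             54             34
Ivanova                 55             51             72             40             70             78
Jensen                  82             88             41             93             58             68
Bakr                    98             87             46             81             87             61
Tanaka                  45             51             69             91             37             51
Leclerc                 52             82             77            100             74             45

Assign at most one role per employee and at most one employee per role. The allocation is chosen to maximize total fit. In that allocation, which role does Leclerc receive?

This is a one-to-one assignment (maximum-weight bipartite matching).
Optimal: Lindqvist→Backend role (100 pts), Ivanova→Lead role (78 pts), Jensen→Design role (88 pts), Bakr→Data role (98 pts), Tanaka→Frontend role (69 pts), Leclerc→QA role (74 pts) — total 100+78+88+98+69+74 = 507 pts.
Column-greedy (each role in turn goes to its best remaining employee) gives 484 pts, worse by 23.
Leclerc's own top role is Backend role (100 pts), but forcing Leclerc→Backend role and reassigning the rest optimally gives only 487 pts — worse by 20.

Leclerc receives QA role.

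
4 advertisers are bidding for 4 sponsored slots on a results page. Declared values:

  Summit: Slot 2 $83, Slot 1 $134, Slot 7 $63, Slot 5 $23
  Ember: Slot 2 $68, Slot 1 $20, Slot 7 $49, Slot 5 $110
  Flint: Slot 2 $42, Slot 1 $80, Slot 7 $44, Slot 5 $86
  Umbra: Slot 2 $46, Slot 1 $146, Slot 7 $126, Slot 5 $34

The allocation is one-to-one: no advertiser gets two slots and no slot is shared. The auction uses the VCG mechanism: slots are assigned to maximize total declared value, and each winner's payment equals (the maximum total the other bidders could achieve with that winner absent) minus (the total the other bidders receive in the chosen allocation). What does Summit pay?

Efficient allocation: Summit→Slot 1 ($134), Ember→Slot 2 ($68), Flint→Slot 5 ($86), Umbra→Slot 7 ($126); total welfare W = $414.
Summit receives Slot 1 at value $134, so the others get W − 134 = $280.
Without Summit: best allocation of the remaining 3 bidders over all 4 slots is Ember→Slot 5 ($110), Flint→Slot 1 ($80), Umbra→Slot 7 ($126), total $316.
VCG payment = (others' best without Summit) − (others' welfare with Summit) = 316 − 280 = $36.

Summit pays $36.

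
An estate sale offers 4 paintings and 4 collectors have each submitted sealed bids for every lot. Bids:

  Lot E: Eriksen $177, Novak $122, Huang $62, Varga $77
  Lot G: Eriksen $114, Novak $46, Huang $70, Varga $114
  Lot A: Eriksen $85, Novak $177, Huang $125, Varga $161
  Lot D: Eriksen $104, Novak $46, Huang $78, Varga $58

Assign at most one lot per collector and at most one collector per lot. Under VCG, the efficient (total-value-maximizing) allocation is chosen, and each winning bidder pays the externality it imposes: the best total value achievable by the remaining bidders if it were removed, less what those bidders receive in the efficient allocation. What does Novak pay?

Novak pays $47.

Efficient allocation: Eriksen→Lot E ($177), Novak→Lot A ($177), Huang→Lot D ($78), Varga→Lot G ($114); total welfare W = $546.
Novak receives Lot A at value $177, so the others get W − 177 = $369.
Without Novak: best allocation of the remaining 3 bidders over all 4 lots is Eriksen→Lot E ($177), Huang→Lot A ($125), Varga→Lot G ($114), total $416.
VCG payment = (others' best without Novak) − (others' welfare with Novak) = 416 − 369 = $47.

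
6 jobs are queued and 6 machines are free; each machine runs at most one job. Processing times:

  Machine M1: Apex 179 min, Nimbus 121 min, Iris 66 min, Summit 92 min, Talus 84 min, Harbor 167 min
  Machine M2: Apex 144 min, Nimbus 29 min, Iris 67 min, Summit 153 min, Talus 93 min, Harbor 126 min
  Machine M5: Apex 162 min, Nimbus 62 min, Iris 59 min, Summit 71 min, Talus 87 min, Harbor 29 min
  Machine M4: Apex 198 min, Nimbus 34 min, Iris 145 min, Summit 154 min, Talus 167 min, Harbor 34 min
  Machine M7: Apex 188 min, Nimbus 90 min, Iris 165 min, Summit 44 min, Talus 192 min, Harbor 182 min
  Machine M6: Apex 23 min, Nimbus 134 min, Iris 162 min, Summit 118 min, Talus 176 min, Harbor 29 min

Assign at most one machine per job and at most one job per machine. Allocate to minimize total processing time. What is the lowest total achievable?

Treat this as an assignment problem: match each job to one machine.
Optimal: Apex→Machine M6 (23 min), Nimbus→Machine M2 (29 min), Iris→Machine M5 (59 min), Summit→Machine M7 (44 min), Talus→Machine M1 (84 min), Harbor→Machine M4 (34 min) — total 23+29+59+44+84+34 = 273 min.
Min-entry greedy (repeatedly take the single cheapest remaining cell) gives 358 min, worse by 85.
Next-best assignment: Apex→Machine M6, Nimbus→Machine M4, Iris→Machine M2, Summit→Machine M7, Talus→Machine M1, Harbor→Machine M5 = 281 min.

Minimum total: 273 min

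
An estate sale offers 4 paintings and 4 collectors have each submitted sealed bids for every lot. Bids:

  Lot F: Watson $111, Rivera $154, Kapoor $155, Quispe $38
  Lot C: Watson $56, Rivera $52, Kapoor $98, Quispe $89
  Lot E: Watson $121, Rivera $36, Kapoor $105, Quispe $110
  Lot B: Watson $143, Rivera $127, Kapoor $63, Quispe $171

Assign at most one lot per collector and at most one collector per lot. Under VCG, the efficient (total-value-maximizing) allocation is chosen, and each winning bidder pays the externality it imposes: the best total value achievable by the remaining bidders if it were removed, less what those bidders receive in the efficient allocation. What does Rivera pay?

Efficient allocation: Watson→Lot E ($121), Rivera→Lot F ($154), Kapoor→Lot C ($98), Quispe→Lot B ($171); total welfare W = $544.
Rivera receives Lot F at value $154, so the others get W − 154 = $390.
Without Rivera: best allocation of the remaining 3 bidders over all 4 lots is Watson→Lot E ($121), Kapoor→Lot F ($155), Quispe→Lot B ($171), total $447.
VCG payment = (others' best without Rivera) − (others' welfare with Rivera) = 447 − 390 = $57.

Rivera pays $57.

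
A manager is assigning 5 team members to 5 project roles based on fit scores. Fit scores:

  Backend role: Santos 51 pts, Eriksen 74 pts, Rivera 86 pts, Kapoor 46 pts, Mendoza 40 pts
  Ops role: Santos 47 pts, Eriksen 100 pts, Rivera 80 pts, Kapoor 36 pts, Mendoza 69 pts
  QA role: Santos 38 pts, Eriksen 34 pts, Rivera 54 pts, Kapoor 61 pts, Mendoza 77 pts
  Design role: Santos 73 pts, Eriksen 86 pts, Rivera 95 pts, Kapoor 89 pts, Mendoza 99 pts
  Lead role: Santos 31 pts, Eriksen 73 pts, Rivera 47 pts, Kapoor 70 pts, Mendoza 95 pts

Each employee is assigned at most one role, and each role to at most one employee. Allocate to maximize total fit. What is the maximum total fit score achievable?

Maximum total: 415 pts

This is the linear assignment problem.
Optimal: Santos→Design role (73 pts), Eriksen→Ops role (100 pts), Rivera→Backend role (86 pts), Kapoor→QA role (61 pts), Mendoza→Lead role (95 pts) — total 73+100+86+61+95 = 415 pts.
Row-greedy (each employee in turn takes its best remaining role) gives 406 pts, worse by 9.
Next-best assignment: Santos→QA role, Eriksen→Ops role, Rivera→Backend role, Kapoor→Design role, Mendoza→Lead role = 408 pts.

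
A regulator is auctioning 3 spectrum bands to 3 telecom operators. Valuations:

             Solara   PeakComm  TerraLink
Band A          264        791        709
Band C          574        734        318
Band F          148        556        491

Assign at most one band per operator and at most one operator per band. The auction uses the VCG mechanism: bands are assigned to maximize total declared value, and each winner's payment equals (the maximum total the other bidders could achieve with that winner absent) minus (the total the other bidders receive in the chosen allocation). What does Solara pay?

Efficient allocation: Solara→Band C ($574M), PeakComm→Band A ($791M), TerraLink→Band F ($491M); total welfare W = $1856M.
Solara receives Band C at value $574M, so the others get W − 574 = $1282M.
Without Solara: best allocation of the remaining 2 bidders over all 3 bands is PeakComm→Band C ($734M), TerraLink→Band A ($709M), total $1443M.
VCG payment = (others' best without Solara) − (others' welfare with Solara) = 1443 − 1282 = $161M.

Solara pays $161M.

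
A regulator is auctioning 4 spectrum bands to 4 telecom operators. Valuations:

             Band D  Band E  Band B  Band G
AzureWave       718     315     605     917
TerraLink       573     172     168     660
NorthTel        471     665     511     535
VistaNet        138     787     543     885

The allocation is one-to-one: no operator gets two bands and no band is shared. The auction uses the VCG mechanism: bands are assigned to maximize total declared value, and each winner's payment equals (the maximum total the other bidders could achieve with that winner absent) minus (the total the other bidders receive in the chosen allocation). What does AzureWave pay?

Efficient allocation: AzureWave→Band G ($917M), TerraLink→Band D ($573M), NorthTel→Band B ($511M), VistaNet→Band E ($787M); total welfare W = $2788M.
AzureWave receives Band G at value $917M, so the others get W − 917 = $1871M.
Without AzureWave: best allocation of the remaining 3 bidders over all 4 bands is TerraLink→Band D ($573M), NorthTel→Band E ($665M), VistaNet→Band G ($885M), total $2123M.
VCG payment = (others' best without AzureWave) − (others' welfare with AzureWave) = 2123 − 1871 = $252M.

AzureWave pays $252M.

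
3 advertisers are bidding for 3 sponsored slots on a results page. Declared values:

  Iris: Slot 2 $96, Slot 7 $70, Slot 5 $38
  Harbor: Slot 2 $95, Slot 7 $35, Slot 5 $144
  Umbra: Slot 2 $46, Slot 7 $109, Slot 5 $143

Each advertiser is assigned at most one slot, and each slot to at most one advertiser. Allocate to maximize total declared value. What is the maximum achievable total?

Optimal: Iris→Slot 2 ($96), Harbor→Slot 5 ($144), Umbra→Slot 7 ($109) — total 96+144+109 = $349.
Every other assignment is strictly worse.

Max total: $349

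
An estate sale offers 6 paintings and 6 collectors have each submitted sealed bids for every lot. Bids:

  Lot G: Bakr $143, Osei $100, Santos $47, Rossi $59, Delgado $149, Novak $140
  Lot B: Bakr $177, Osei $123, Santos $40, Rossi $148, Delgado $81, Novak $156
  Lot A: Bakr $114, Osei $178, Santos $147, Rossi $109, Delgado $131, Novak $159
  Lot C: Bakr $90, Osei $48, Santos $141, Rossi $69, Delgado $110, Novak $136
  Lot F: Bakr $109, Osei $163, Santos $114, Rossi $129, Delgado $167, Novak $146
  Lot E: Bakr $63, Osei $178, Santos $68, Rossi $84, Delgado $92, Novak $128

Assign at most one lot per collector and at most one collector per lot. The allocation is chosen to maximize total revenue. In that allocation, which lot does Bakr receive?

Optimal: Bakr→Lot G ($143), Osei→Lot E ($178), Santos→Lot C ($141), Rossi→Lot B ($148), Delgado→Lot F ($167), Novak→Lot A ($159) — total 143+178+141+148+167+159 = $936.
Column-greedy (each lot in turn goes to its best remaining collector) gives $875, worse by 61.
Next-best assignment: Bakr→Lot B, Osei→Lot E, Santos→Lot C, Rossi→Lot F, Delgado→Lot G, Novak→Lot A = $933.
No other one-to-one assignment exceeds $936.
Bakr's own top lot is Lot B ($177), but forcing Bakr→Lot B and reassigning the rest optimally gives only $933 — worse by 3.

Bakr receives Lot G.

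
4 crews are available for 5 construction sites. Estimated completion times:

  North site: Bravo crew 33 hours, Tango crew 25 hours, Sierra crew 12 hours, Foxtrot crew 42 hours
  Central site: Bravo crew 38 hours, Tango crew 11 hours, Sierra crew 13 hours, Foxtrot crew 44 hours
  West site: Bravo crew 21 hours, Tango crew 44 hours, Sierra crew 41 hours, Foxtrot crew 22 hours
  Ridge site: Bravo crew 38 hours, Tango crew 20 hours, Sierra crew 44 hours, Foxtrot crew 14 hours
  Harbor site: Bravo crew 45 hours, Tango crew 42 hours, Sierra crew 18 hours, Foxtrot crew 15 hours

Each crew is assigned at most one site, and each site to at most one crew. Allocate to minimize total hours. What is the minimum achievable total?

Optimal: Bravo crew→West site (21 hours), Tango crew→Central site (11 hours), Sierra crew→North site (12 hours), Foxtrot crew→Ridge site (14 hours) — total 21+11+12+14 = 58 hours.
Next-best assignment: Bravo crew→West site, Tango crew→Central site, Sierra crew→North site, Foxtrot crew→Harbor site = 59 hours.

Min total: 58 hours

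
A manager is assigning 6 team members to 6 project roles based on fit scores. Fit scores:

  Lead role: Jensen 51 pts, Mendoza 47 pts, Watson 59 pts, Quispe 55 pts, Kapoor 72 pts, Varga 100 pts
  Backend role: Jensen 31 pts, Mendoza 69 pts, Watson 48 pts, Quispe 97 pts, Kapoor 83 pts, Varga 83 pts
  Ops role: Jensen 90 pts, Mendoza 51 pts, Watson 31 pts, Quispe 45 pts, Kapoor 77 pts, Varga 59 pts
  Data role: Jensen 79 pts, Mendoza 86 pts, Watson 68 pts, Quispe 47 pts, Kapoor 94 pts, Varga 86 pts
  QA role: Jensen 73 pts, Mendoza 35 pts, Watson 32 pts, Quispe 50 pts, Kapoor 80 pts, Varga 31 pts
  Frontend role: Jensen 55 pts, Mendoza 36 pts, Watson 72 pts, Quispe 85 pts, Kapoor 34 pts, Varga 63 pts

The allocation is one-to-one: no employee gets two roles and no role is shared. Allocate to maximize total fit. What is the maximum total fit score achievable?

Maximum total: 525 pts

Treat this as an assignment problem: match each employee to one role.
Optimal: Jensen→Ops role (90 pts), Mendoza→Data role (86 pts), Watson→Frontend role (72 pts), Quispe→Backend role (97 pts), Kapoor→QA role (80 pts), Varga→Lead role (100 pts) — total 90+86+72+97+80+100 = 525 pts.
Max-entry greedy (repeatedly take the single best remaining cell) gives 488 pts, worse by 37.
Next-best assignment: Jensen→QA role, Mendoza→Data role, Watson→Frontend role, Quispe→Backend role, Kapoor→Ops role, Varga→Lead role = 505 pts.
No other one-to-one assignment exceeds 525 pts.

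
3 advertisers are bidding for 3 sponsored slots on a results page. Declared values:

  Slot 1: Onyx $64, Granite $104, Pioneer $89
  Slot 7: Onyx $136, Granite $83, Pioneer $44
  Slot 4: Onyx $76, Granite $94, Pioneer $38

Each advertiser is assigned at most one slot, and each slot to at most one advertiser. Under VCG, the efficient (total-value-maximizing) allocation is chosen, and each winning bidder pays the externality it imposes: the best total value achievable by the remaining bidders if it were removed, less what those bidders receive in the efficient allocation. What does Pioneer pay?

Pioneer pays $10.

Efficient allocation: Onyx→Slot 7 ($136), Granite→Slot 4 ($94), Pioneer→Slot 1 ($89); total welfare W = $319.
Pioneer receives Slot 1 at value $89, so the others get W − 89 = $230.
Without Pioneer: best allocation of the remaining 2 bidders over all 3 slots is Onyx→Slot 7 ($136), Granite→Slot 1 ($104), total $240.
VCG payment = (others' best without Pioneer) − (others' welfare with Pioneer) = 240 − 230 = $10.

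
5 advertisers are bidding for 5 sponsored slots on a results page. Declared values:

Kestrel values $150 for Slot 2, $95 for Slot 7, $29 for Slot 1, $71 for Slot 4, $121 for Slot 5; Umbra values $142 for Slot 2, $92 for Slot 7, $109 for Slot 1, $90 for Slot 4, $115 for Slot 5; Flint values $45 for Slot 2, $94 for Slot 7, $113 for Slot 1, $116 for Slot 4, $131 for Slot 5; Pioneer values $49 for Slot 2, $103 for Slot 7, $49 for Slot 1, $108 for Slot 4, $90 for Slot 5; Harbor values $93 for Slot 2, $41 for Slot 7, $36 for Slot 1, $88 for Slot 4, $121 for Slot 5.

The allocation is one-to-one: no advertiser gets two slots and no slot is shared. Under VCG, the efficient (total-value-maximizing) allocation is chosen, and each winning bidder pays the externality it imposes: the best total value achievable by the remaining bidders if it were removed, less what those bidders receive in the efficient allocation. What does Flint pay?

Efficient allocation: Kestrel→Slot 2 ($150), Umbra→Slot 1 ($109), Flint→Slot 4 ($116), Pioneer→Slot 7 ($103), Harbor→Slot 5 ($121); total welfare W = $599.
Flint receives Slot 4 at value $116, so the others get W − 116 = $483.
Without Flint: best allocation of the remaining 4 bidders over all 5 slots is Kestrel→Slot 2 ($150), Umbra→Slot 1 ($109), Pioneer→Slot 4 ($108), Harbor→Slot 5 ($121), total $488.
VCG payment = (others' best without Flint) − (others' welfare with Flint) = 488 − 483 = $5.

Flint pays $5.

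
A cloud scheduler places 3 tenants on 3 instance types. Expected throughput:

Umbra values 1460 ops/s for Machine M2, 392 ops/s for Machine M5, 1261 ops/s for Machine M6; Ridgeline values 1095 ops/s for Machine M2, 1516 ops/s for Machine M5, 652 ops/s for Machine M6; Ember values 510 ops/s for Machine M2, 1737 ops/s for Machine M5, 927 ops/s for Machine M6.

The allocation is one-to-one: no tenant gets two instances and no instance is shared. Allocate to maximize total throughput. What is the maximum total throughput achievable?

Maximum total: 4093 ops/s

This is a one-to-one assignment (maximum-weight bipartite matching).
Optimal: Umbra→Machine M6 (1261 ops/s), Ridgeline→Machine M2 (1095 ops/s), Ember→Machine M5 (1737 ops/s) — total 1261+1095+1737 = 4093 ops/s.
Max-entry greedy (repeatedly take the single best remaining cell) gives 3849 ops/s, worse by 244.
Next-best assignment: Umbra→Machine M2, Ridgeline→Machine M5, Ember→Machine M6 = 3903 ops/s.
Checked against all permutations: 4093 ops/s is optimal.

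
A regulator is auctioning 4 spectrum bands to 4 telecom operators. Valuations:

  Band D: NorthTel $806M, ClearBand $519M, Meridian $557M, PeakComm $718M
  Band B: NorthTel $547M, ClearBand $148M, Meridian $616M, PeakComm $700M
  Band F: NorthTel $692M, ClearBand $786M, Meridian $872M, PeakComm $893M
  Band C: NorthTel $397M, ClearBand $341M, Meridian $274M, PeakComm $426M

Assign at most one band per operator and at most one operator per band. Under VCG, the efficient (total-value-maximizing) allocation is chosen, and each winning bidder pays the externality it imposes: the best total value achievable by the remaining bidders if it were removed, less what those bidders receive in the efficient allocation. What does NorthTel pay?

Efficient allocation: NorthTel→Band D ($806M), ClearBand→Band C ($341M), Meridian→Band F ($872M), PeakComm→Band B ($700M); total welfare W = $2719M.
NorthTel receives Band D at value $806M, so the others get W − 806 = $1913M.
Without NorthTel: best allocation of the remaining 3 bidders over all 4 bands is ClearBand→Band F ($786M), Meridian→Band B ($616M), PeakComm→Band D ($718M), total $2120M.
VCG payment = (others' best without NorthTel) − (others' welfare with NorthTel) = 2120 − 1913 = $207M.

NorthTel pays $207M.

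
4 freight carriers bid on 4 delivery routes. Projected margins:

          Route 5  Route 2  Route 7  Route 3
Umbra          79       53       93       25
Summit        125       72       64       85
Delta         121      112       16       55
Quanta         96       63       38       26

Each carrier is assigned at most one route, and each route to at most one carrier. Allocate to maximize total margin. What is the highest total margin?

Maximum total: $386k

Optimal: Umbra→Route 7 ($93k), Summit→Route 3 ($85k), Delta→Route 2 ($112k), Quanta→Route 5 ($96k) — total 93+85+112+96 = $386k.
Max-entry greedy (repeatedly take the single best remaining cell) gives $356k, worse by 30.
Every other assignment is strictly worse.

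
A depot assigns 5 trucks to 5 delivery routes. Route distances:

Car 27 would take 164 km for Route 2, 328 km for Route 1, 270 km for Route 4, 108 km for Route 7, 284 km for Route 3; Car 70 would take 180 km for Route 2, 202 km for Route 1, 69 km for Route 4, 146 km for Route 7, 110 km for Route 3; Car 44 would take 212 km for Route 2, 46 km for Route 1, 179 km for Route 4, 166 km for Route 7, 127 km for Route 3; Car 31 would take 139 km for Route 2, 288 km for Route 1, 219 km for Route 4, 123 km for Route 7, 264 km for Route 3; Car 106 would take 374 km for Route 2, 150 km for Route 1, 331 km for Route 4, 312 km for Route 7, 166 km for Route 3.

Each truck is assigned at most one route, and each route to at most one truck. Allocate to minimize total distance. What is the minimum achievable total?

Optimal: Car 27→Route 7 (108 km), Car 70→Route 4 (69 km), Car 44→Route 1 (46 km), Car 31→Route 2 (139 km), Car 106→Route 3 (166 km) — total 108+69+46+139+166 = 528 km.
Every other assignment is strictly worse.

Min total: 528 km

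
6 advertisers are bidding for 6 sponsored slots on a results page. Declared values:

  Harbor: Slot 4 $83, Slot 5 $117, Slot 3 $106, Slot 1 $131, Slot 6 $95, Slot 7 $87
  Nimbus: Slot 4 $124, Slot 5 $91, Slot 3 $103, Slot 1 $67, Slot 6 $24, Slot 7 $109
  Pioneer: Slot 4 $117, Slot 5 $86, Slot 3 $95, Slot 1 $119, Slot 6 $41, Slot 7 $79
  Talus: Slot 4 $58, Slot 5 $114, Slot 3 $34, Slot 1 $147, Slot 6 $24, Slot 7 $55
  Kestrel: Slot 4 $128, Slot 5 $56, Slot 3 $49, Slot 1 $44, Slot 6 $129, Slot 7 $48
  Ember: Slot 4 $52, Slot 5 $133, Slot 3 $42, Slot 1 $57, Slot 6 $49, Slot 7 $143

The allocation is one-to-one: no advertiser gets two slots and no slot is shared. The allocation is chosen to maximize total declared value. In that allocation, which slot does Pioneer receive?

Pioneer receives Slot 4.

Optimal: Harbor→Slot 5 ($117), Nimbus→Slot 3 ($103), Pioneer→Slot 4 ($117), Talus→Slot 1 ($147), Kestrel→Slot 6 ($129), Ember→Slot 7 ($143) — total 117+103+117+147+129+143 = $756.
Row-greedy (each advertiser in turn takes its best remaining slot) gives $736, worse by 20.
Next-best assignment: Harbor→Slot 5, Nimbus→Slot 4, Pioneer→Slot 3, Talus→Slot 1, Kestrel→Slot 6, Ember→Slot 7 = $755.
Checked against all permutations: $756 is optimal.
Pioneer's own top slot is Slot 1 ($119), but forcing Pioneer→Slot 1 and reassigning the rest optimally gives only $735 — worse by 21.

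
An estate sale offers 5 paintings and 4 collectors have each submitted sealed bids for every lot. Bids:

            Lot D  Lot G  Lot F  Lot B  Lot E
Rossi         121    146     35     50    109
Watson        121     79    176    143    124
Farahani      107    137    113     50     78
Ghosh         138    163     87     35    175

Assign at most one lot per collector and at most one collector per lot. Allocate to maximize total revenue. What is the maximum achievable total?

Max total: $609

Optimal: Rossi→Lot D ($121), Watson→Lot F ($176), Farahani→Lot G ($137), Ghosh→Lot E ($175) — total 121+176+137+175 = $609.
Max-entry greedy (repeatedly take the single best remaining cell) gives $604, worse by 5.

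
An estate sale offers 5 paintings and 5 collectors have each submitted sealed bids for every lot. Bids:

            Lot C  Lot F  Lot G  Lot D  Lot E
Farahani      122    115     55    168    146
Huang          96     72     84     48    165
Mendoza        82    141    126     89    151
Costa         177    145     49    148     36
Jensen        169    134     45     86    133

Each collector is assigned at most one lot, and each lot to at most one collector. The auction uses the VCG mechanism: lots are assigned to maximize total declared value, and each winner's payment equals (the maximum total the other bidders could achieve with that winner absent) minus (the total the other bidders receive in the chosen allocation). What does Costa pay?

Costa pays $15.

Efficient allocation: Farahani→Lot D ($168), Huang→Lot E ($165), Mendoza→Lot G ($126), Costa→Lot F ($145), Jensen→Lot C ($169); total welfare W = $773.
Costa receives Lot F at value $145, so the others get W − 145 = $628.
Without Costa: best allocation of the remaining 4 bidders over all 5 lots is Farahani→Lot D ($168), Huang→Lot E ($165), Mendoza→Lot F ($141), Jensen→Lot C ($169), total $643.
VCG payment = (others' best without Costa) − (others' welfare with Costa) = 643 − 628 = $15.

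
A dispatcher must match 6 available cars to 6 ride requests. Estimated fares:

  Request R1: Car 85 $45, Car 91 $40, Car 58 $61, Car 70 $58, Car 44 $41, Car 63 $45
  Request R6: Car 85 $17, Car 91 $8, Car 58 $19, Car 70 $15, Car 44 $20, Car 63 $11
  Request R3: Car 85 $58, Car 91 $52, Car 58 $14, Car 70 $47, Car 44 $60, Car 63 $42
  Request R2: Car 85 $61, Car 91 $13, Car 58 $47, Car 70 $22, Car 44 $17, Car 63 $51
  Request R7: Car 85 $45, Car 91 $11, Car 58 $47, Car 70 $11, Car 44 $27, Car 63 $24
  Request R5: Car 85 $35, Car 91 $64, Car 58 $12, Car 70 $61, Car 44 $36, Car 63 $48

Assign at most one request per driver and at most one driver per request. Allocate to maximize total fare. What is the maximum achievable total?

Optimal: Car 85→Request R2 ($61), Car 91→Request R5 ($64), Car 58→Request R7 ($47), Car 70→Request R1 ($58), Car 44→Request R3 ($60), Car 63→Request R6 ($11) — total 61+64+47+58+60+11 = $301.
Swapping Car 85↔Car 44 (Car 85→Request R3 $58, Car 44→Request R2 $17) loses 46.

Max total: $301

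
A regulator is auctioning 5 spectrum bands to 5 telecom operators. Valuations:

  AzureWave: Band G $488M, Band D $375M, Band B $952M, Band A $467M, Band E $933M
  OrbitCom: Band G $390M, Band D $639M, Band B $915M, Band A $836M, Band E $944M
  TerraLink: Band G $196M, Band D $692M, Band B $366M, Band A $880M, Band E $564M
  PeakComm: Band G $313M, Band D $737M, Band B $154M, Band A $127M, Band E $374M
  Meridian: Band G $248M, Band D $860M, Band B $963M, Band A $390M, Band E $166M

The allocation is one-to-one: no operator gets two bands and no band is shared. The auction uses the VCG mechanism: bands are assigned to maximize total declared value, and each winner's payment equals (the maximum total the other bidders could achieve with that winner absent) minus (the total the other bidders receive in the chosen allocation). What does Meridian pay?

Efficient allocation: AzureWave→Band G ($488M), OrbitCom→Band E ($944M), TerraLink→Band A ($880M), PeakComm→Band D ($737M), Meridian→Band B ($963M); total welfare W = $4012M.
Meridian receives Band B at value $963M, so the others get W − 963 = $3049M.
Without Meridian: best allocation of the remaining 4 bidders over all 5 bands is AzureWave→Band B ($952M), OrbitCom→Band E ($944M), TerraLink→Band A ($880M), PeakComm→Band D ($737M), total $3513M.
VCG payment = (others' best without Meridian) − (others' welfare with Meridian) = 3513 − 3049 = $464M.

Meridian pays $464M.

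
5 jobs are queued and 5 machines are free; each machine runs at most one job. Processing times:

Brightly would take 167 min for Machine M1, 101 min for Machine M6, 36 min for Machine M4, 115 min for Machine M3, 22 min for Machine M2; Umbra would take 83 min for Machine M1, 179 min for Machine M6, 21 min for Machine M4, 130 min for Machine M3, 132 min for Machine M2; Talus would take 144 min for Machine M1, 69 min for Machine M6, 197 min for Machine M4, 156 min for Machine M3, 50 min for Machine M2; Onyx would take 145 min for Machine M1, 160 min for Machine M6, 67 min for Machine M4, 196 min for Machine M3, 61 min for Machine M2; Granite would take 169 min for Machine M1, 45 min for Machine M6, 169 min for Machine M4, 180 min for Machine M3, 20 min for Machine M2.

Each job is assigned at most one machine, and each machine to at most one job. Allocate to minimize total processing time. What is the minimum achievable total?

Minimum total: 354 min

Optimal: Brightly→Machine M3 (115 min), Umbra→Machine M1 (83 min), Talus→Machine M6 (69 min), Onyx→Machine M4 (67 min), Granite→Machine M2 (20 min) — total 115+83+69+67+20 = 354 min.
Min-entry greedy (repeatedly take the single cheapest remaining cell) gives 370 min, worse by 16.
Every other assignment is strictly worse.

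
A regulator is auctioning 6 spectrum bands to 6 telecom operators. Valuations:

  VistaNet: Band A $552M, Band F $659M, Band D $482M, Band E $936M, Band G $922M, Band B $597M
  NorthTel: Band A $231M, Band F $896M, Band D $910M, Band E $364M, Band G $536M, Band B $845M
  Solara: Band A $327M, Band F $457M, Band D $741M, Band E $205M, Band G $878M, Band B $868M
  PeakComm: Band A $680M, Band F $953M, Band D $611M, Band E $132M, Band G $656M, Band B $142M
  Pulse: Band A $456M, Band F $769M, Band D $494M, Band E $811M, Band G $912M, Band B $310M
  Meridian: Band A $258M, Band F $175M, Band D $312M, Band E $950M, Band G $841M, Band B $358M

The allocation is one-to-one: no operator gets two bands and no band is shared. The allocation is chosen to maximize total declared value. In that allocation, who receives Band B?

This is a one-to-one assignment (maximum-weight bipartite matching).
Optimal: VistaNet→Band A ($552M), NorthTel→Band D ($910M), Solara→Band B ($868M), PeakComm→Band F ($953M), Pulse→Band G ($912M), Meridian→Band E ($950M) — total 552+910+868+953+912+950 = $5145M.
Column-greedy (each band in turn goes to its best remaining operator) gives $4499M, worse by 646.
Swapping NorthTel↔Solara (NorthTel→Band B $845M, Solara→Band D $741M) loses 192.
Solara's own top band is Band G ($878M), but forcing Solara→Band G and reassigning the rest optimally gives only $4784M — worse by 361.

Solara receives Band B.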